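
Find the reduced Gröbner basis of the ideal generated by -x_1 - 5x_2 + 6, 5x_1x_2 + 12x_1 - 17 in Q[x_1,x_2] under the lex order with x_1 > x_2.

f_1 = -x_1 - 5x_2 + 6, LT = x_1.
f_2 = 5x_1x_2 + 12x_1 - 17, LT = x_1x_2.

S(f_1,f_2): lcm = x_1x_2. S = -12/5x_1 + 5x_2^2 - 6x_2 + 17/5.
  leading term x_1: subtract (12/5)·f_1 from -12/5x_1 + 5x_2^2 - 6x_2 + 17/5 → 5x_2^2 + 6x_2 - 11
  leading term x_2^2: no divisor's leading term divides it; move 5x_2^2 to the remainder.
  leading term x_2: no divisor's leading term divides it; move 6x_2 to the remainder.
  leading term 1: no divisor's leading term divides it; move -11 to the remainder.
  remainder 5x_2^2 + 6x_2 - 11 ≠ 0; add g_3 = 5x_2^2 + 6x_2 - 11 to the basis.

S(f_1,g_3): leading monomials are coprime, so the S-polynomial reduces to 0 (Buchberger's first criterion).
S(f_2,g_3): lcm = x_1x_2^2. S = 6/5x_1x_2 + 11/5x_1 - 17/5x_2.
  leading term x_1x_2: subtract (-6/5x_2)·f_1 from 6/5x_1x_2 + 11/5x_1 - 17/5x_2 → 11/5x_1 - 6x_2^2 + 19/5x_2
  leading term x_1: subtract (-11/5)·f_1 from 11/5x_1 - 6x_2^2 + 19/5x_2 → -6x_2^2 - 36/5x_2 + 66/5
  leading term x_2^2: subtract (-6/5)·g_3 from -6x_2^2 - 36/5x_2 + 66/5 → 0
  remainder 0.

Every S-polynomial of the final basis reduces to 0, so we have a Gröbner basis.
Inter-reduce: drop elements whose leading term is divisible by another's, tail-reduce, and make monic.

G = {x_1 + 5x_2 - 6, x_2^2 + 6/5x_2 - 11/5}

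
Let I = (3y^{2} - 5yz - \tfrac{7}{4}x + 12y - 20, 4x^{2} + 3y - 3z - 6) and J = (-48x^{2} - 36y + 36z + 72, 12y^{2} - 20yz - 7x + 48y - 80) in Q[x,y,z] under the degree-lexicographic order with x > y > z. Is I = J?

Yes, the ideals are equal.

Since reduced Gröbner bases are canonical representatives of ideals under a given ordering, it suffices to compute and compare them.
Buchberger on the first generating set:
f_1 = 3y^{2} - 5yz - \tfrac{7}{4}x + 12y - 20, LT = y^{2}.
f_2 = 4x^{2} + 3y - 3z - 6, LT = x^{2}.

The S-polynomials (S(f_1,f_2)) all reduce to 0 modulo the current basis, so we have a Gröbner basis.
Inter-reduce: drop elements whose leading term is divisible by another's, tail-reduce, and make monic.
Reduced Gröbner basis: {x^{2} + \tfrac{3}{4}y - \tfrac{3}{4}z - \tfrac{3}{2}, y^{2} - \tfrac{5}{3}yz - \tfrac{7}{12}x + 4y - \tfrac{20}{3}}.

Buchberger on the second generating set:
h_1 = -48x^{2} - 36y + 36z + 72, LT = x^{2}.
h_2 = 12y^{2} - 20yz - 7x + 48y - 80, LT = y^{2}.

The S-polynomials (S(h_1,h_2)) all reduce to 0 modulo the current basis, so we have a Gröbner basis.
Inter-reduce: drop elements whose leading term is divisible by another's, tail-reduce, and make monic.
Reduced Gröbner basis: {x^{2} + \tfrac{3}{4}y - \tfrac{3}{4}z - \tfrac{3}{2}, y^{2} - \tfrac{5}{3}yz - \tfrac{7}{12}x + 4y - \tfrac{20}{3}}.

Same reduced basis, so the two generating sets span the same ideal.
The same test decides containment: I ⊆ J iff every generator of I reduces to 0 modulo a Gröbner basis of J.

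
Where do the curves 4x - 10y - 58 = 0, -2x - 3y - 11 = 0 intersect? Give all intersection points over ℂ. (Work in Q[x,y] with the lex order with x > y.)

Compute a lex Gröbner basis by Buchberger's algorithm.
f_1 = 4x - 10y - 58, LT = x.
f_2 = -2x - 3y - 11, LT = x.

S(f_1,f_2): lcm = x. S = -4y - 20.
  leading term y: no divisor's leading term divides it; move -4y to the remainder.
  leading term 1: no divisor's leading term divides it; move -20 to the remainder.
  remainder -4y - 20 ≠ 0; add h_3 = -4y - 20 to the basis.

The other S-polynomials (S(f_1,h_3), S(f_2,h_3)) all reduce to 0 modulo the current basis, so we have a Gröbner basis.
Inter-reduce: drop elements whose leading term is divisible by another's, tail-reduce, and make monic.
Reduced Gröbner basis: {x - 2, y + 5}.

Since the basis is lex-ordered, y + 5 is univariate in y. Its roots are {-5}. Back-substituting each root into the other basis elements fixes the other coordinates.
  y = -5: the earlier basis element becomes x - 2 = 0, giving x = 2 — point (2, -5).
Check: every point annihilates each of the original generators.
Zero-dimensionality of the ideal guarantees finitely many solutions over ℂ.

{(2, -5)}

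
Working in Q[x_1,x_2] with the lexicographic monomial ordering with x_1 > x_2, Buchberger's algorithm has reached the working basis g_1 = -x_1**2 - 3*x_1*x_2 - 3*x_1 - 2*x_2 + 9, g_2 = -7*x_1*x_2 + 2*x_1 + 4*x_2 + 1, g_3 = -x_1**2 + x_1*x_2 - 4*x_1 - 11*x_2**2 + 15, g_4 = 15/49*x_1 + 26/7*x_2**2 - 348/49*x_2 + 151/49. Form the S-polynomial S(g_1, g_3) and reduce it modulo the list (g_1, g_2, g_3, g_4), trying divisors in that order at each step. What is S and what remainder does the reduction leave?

S(g_1, g_3) = 4*x_1*x_2 - x_1 - 11*x_2**2 + 2*x_2 + 6; remainder on division = -191/15*x_2**2 + 38/5*x_2 + 77/15.

lcm(LM(g_1), LM(g_3)) = x_1**2.
S = (lcm/LT(g_1))·g_1 − (lcm/LT(g_3))·g_3 = 4*x_1*x_2 - x_1 - 11*x_2**2 + 2*x_2 + 6.
Reduce S modulo (g_1, g_2, g_3, g_4) in that order:
  leading term x_1*x_2: subtract (-4/7)·g_2 from 4*x_1*x_2 - x_1 - 11*x_2**2 + 2*x_2 + 6 → 1/7*x_1 - 11*x_2**2 + 30/7*x_2 + 46/7
  leading term x_1: subtract (7/15)·g_4 from 1/7*x_1 - 11*x_2**2 + 30/7*x_2 + 46/7 → -191/15*x_2**2 + 38/5*x_2 + 77/15
  leading term x_2**2: no divisor's leading term divides it; move -191/15*x_2**2 to the remainder.
  leading term x_2: no divisor's leading term divides it; move 38/5*x_2 to the remainder.
  leading term 1: no divisor's leading term divides it; move 77/15 to the remainder.
The remainder -191/15*x_2**2 + 38/5*x_2 + 77/15 is nonzero, so it would be added as the next basis element.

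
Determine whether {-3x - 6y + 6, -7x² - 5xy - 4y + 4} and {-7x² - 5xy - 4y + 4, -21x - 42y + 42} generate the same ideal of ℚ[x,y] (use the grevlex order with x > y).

Yes, the ideals are equal.

Since reduced Gröbner bases are canonical representatives of ideals under a given ordering, it suffices to compute and compare them.
Buchberger on the first generating set:
f_1 = -3x - 6y + 6, LT = x.
f_2 = -7x² - 5xy - 4y + 4, LT = x².

S(f_1,f_2): lcm = x². S = 9/7xy - 2x - 4/7y + 4/7.
  reduce S modulo (f_1, f_2):
  remainder -18/7y² + 6y - 24/7 ≠ 0; add g_3 = -18/7y² + 6y - 24/7 to the basis.

The other S-polynomials (S(f_1,g_3), S(f_2,g_3)) all reduce to 0 modulo the current basis, so we have a Gröbner basis.
Inter-reduce: drop elements whose leading term is divisible by another's, tail-reduce, and make monic.
Reduced Gröbner basis: {y² - 7/3y + 4/3, x + 2y - 2}.

Buchberger on the second generating set:
h_1 = -7x² - 5xy - 4y + 4, LT = x².
h_2 = -21x - 42y + 42, LT = x.

S(h_1,h_2): lcm = x². S = -9/7xy + 2x + 4/7y - 4/7.
  reduce S modulo (h_1, h_2):
  remainder 18/7y² - 6y + 24/7 ≠ 0; add k_3 = 18/7y² - 6y + 24/7 to the basis.

The other S-polynomials (S(h_1,k_3), S(h_2,k_3)) all reduce to 0 modulo the current basis, so we have a Gröbner basis.
Inter-reduce: drop elements whose leading term is divisible by another's, tail-reduce, and make monic.
Reduced Gröbner basis: {y² - 7/3y + 4/3, x + 2y - 2}.

These coincide, so the ideals are equal.
The choice of monomial ordering does not affect the verdict — as long as both bases are computed under the same ordering, their equality decides ideal equality.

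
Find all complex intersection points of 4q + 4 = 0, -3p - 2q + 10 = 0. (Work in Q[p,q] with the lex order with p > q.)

Compute a lex Gröbner basis by Buchberger's algorithm.
f_1 = 4q + 4, LT = q.
f_2 = -3p - 2q + 10, LT = p.

The S-polynomials (S(f_1,f_2)) all reduce to 0 modulo the current basis, so we have a Gröbner basis.
Inter-reduce: drop elements whose leading term is divisible by another's, tail-reduce, and make monic.
Reduced Gröbner basis: {p - 4, q + 1}.

From the last basis element, q + 1 = 0, so q takes values in {-1}. Each choice, substituted upward through the basis, yields the corresponding point(s) of the solution set.
  q = -1: the earlier basis element becomes p - 4 = 0, giving p = 4 — point (4, -1).
Substituting each solution back into the original system confirms all equations vanish.
This is the nonlinear analogue of row-reducing a linear system.

{(4, -1)}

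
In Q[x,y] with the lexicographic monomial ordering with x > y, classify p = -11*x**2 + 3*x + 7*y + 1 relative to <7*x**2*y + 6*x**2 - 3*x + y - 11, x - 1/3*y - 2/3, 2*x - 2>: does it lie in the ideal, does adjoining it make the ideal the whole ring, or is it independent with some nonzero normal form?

First compute the reduced Gröbner basis of I by Buchberger's algorithm.
f_1 = 7*x**2*y + 6*x**2 - 3*x + y - 11, LT = x**2*y.
f_2 = x - 1/3*y - 2/3, LT = x.
f_3 = 2*x - 2, LT = x.

S(f_1,f_2): lcm = x**2*y. S = 6/7*x**2 + 1/3*x*y**2 + 2/3*x*y - 3/7*x + 1/7*y - 11/7.
  leading term x**2: subtract (6/7*x)·f_2 from 6/7*x**2 + 1/3*x*y**2 + 2/3*x*y - 3/7*x + 1/7*y - 11/7 → 1/3*x*y**2 + 20/21*x*y + 1/7*x + 1/7*y - 11/7
  leading term x*y**2: subtract (1/3*y**2)·f_2 from 1/3*x*y**2 + 20/21*x*y + 1/7*x + 1/7*y - 11/7 → 20/21*x*y + 1/7*x + 1/9*y**3 + 2/9*y**2 + 1/7*y - 11/7
  leading term x*y: subtract (20/21*y)·f_2 from 20/21*x*y + 1/7*x + 1/9*y**3 + 2/9*y**2 + 1/7*y - 11/7 → 1/7*x + 1/9*y**3 + 34/63*y**2 + 7/9*y - 11/7
  leading term x: subtract (1/7)·f_2 from 1/7*x + 1/9*y**3 + 34/63*y**2 + 7/9*y - 11/7 → 1/9*y**3 + 34/63*y**2 + 52/63*y - 31/21
  leading term y**3: no divisor's leading term divides it; move 1/9*y**3 to the remainder.
  leading term y**2: no divisor's leading term divides it; move 34/63*y**2 to the remainder.
  leading term y: no divisor's leading term divides it; move 52/63*y to the remainder.
  leading term 1: no divisor's leading term divides it; move -31/21 to the remainder.
  remainder 1/9*y**3 + 34/63*y**2 + 52/63*y - 31/21 ≠ 0; add h_4 = 1/9*y**3 + 34/63*y**2 + 52/63*y - 31/21 to the basis.

S(f_1,f_3): lcm = x**2*y. S = 6/7*x**2 + x*y - 3/7*x + 1/7*y - 11/7.
  leading term x**2: subtract (6/7*x)·f_2 from 6/7*x**2 + x*y - 3/7*x + 1/7*y - 11/7 → 9/7*x*y + 1/7*x + 1/7*y - 11/7
  leading term x*y: subtract (9/7*y)·f_2 from 9/7*x*y + 1/7*x + 1/7*y - 11/7 → 1/7*x + 3/7*y**2 + y - 11/7
  leading term x: subtract (1/7)·f_2 from 1/7*x + 3/7*y**2 + y - 11/7 → 3/7*y**2 + 22/21*y - 31/21
  leading term y**2: no divisor's leading term divides it; move 3/7*y**2 to the remainder.
  leading term y: no divisor's leading term divides it; move 22/21*y to the remainder.
  leading term 1: no divisor's leading term divides it; move -31/21 to the remainder.
  remainder 3/7*y**2 + 22/21*y - 31/21 ≠ 0; add h_5 = 3/7*y**2 + 22/21*y - 31/21 to the basis.

S(f_2,f_3): lcm = x. S = -1/3*y + 1/3.
  leading term y: no divisor's leading term divides it; move -1/3*y to the remainder.
  leading term 1: no divisor's leading term divides it; move 1/3 to the remainder.
  remainder -1/3*y + 1/3 ≠ 0; add h_6 = -1/3*y + 1/3 to the basis.

The other S-polynomials (S(f_1,h_4), S(f_2,h_4), S(f_3,h_4), S(f_1,h_5), S(f_2,h_5), S(f_3,h_5), S(h_4,h_5), S(f_1,h_6), S(f_2,h_6), S(f_3,h_6), S(h_4,h_6), S(h_5,h_6)) all reduce to 0 modulo the current basis, so we have a Gröbner basis.
Inter-reduce: drop elements whose leading term is divisible by another's, tail-reduce, and make monic.
Reduced Gröbner basis: {x - 1, y - 1}.
Label its elements g_1 = x - 1, g_2 = y - 1.

Reduce p = -11*x**2 + 3*x + 7*y + 1 modulo G:
  leading term x**2: subtract (-11*x)·g_1 from -11*x**2 + 3*x + 7*y + 1 → -8*x + 7*y + 1
  leading term x: subtract (-8)·g_1 from -8*x + 7*y + 1 → 7*y - 7
  leading term y: subtract (7)·g_2 from 7*y - 7 → 0
  normal form = 0.
Since the normal form is 0, p ∈ I.

Ideal membership is decidable via reduction modulo a Gröbner basis.

-11*x**2 + 3*x + 7*y + 1 lies in I (it reduces to 0).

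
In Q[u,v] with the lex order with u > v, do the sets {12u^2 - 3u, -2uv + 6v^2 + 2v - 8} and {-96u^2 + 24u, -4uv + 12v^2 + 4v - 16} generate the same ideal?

Since reduced Gröbner bases are canonical representatives of ideals under a given ordering, it suffices to compute and compare them.
Buchberger on the first generating set:
f_1 = 12u^2 - 3u, LT = u^2.
f_2 = -2uv + 6v^2 + 2v - 8, LT = uv.

S(f_1,f_2): lcm = u^2v. S = 3uv^2 + 3/4uv - 4u.
  leading term uv^2: subtract (-3/2v)·f_2 from 3uv^2 + 3/4uv - 4u → 3/4uv - 4u + 9v^3 + 3v^2 - 12v
  leading term uv: subtract (-3/8)·f_2 from 3/4uv - 4u + 9v^3 + 3v^2 - 12v → -4u + 9v^3 + 21/4v^2 - 45/4v - 3
  leading term u: no divisor's leading term divides it; move -4u to the remainder.
  leading term v^3: no divisor's leading term divides it; move 9v^3 to the remainder.
  leading term v^2: no divisor's leading term divides it; move 21/4v^2 to the remainder.
  leading term v: no divisor's leading term divides it; move -45/4v to the remainder.
  leading term 1: no divisor's leading term divides it; move -3 to the remainder.
  remainder -4u + 9v^3 + 21/4v^2 - 45/4v - 3 ≠ 0; add g_3 = -4u + 9v^3 + 21/4v^2 - 45/4v - 3 to the basis.

S(f_1,g_3): lcm = u^2. S = 9/4uv^3 + 21/16uv^2 - 45/16uv - u.
  leading term uv^3: subtract (-9/8v^2)·f_2 from 9/4uv^3 + 21/16uv^2 - 45/16uv - u → 21/16uv^2 - 45/16uv - u + 27/4v^4 + 9/4v^3 - 9v^2
  leading term uv^2: subtract (-21/32v)·f_2 from 21/16uv^2 - 45/16uv - u + 27/4v^4 + 9/4v^3 - 9v^2 → -45/16uv - u + 27/4v^4 + 99/16v^3 - 123/16v^2 - 21/4v
  leading term uv: subtract (45/32)·f_2 from -45/16uv - u + 27/4v^4 + 99/16v^3 - 123/16v^2 - 21/4v → -u + 27/4v^4 + 99/16v^3 - 129/8v^2 - 129/16v + 45/4
  leading term u: subtract (1/4)·g_3 from -u + 27/4v^4 + 99/16v^3 - 129/8v^2 - 129/16v + 45/4 → 27/4v^4 + 63/16v^3 - 279/16v^2 - 21/4v + 12
  leading term v^4: no divisor's leading term divides it; move 27/4v^4 to the remainder.
  leading term v^3: no divisor's leading term divides it; move 63/16v^3 to the remainder.
  leading term v^2: no divisor's leading term divides it; move -279/16v^2 to the remainder.
  leading term v: no divisor's leading term divides it; move -21/4v to the remainder.
  leading term 1: no divisor's leading term divides it; move 12 to the remainder.
  remainder 27/4v^4 + 63/16v^3 - 279/16v^2 - 21/4v + 12 ≠ 0; add g_4 = 27/4v^4 + 63/16v^3 - 279/16v^2 - 21/4v + 12 to the basis.

The other S-polynomials (S(f_2,g_3), S(f_1,g_4), S(f_2,g_4), S(g_3,g_4)) all reduce to 0 modulo the current basis, so we have a Gröbner basis.
Inter-reduce: drop elements whose leading term is divisible by another's, tail-reduce, and make monic.
Reduced Gröbner basis: {u - 9/4v^3 - 21/16v^2 + 45/16v + 3/4, v^4 + 7/12v^3 - 31/12v^2 - 7/9v + 16/9}.

Buchberger on the second generating set:
h_1 = -96u^2 + 24u, LT = u^2.
h_2 = -4uv + 12v^2 + 4v - 16, LT = uv.

S(h_1,h_2): lcm = u^2v. S = 3uv^2 + 3/4uv - 4u.
  leading term uv^2: subtract (-3/4v)·h_2 from 3uv^2 + 3/4uv - 4u → 3/4uv - 4u + 9v^3 + 3v^2 - 12v
  leading term uv: subtract (-3/16)·h_2 from 3/4uv - 4u + 9v^3 + 3v^2 - 12v → -4u + 9v^3 + 21/4v^2 - 45/4v - 3
  leading term u: no divisor's leading term divides it; move -4u to the remainder.
  leading term v^3: no divisor's leading term divides it; move 9v^3 to the remainder.
  leading term v^2: no divisor's leading term divides it; move 21/4v^2 to the remainder.
  leading term v: no divisor's leading term divides it; move -45/4v to the remainder.
  leading term 1: no divisor's leading term divides it; move -3 to the remainder.
  remainder -4u + 9v^3 + 21/4v^2 - 45/4v - 3 ≠ 0; add k_3 = -4u + 9v^3 + 21/4v^2 - 45/4v - 3 to the basis.

S(h_1,k_3): lcm = u^2. S = 9/4uv^3 + 21/16uv^2 - 45/16uv - u.
  leading term uv^3: subtract (-9/16v^2)·h_2 from 9/4uv^3 + 21/16uv^2 - 45/16uv - u → 21/16uv^2 - 45/16uv - u + 27/4v^4 + 9/4v^3 - 9v^2
  leading term uv^2: subtract (-21/64v)·h_2 from 21/16uv^2 - 45/16uv - u + 27/4v^4 + 9/4v^3 - 9v^2 → -45/16uv - u + 27/4v^4 + 99/16v^3 - 123/16v^2 - 21/4v
  leading term uv: subtract (45/64)·h_2 from -45/16uv - u + 27/4v^4 + 99/16v^3 - 123/16v^2 - 21/4v → -u + 27/4v^4 + 99/16v^3 - 129/8v^2 - 129/16v + 45/4
  leading term u: subtract (1/4)·k_3 from -u + 27/4v^4 + 99/16v^3 - 129/8v^2 - 129/16v + 45/4 → 27/4v^4 + 63/16v^3 - 279/16v^2 - 21/4v + 12
  leading term v^4: no divisor's leading term divides it; move 27/4v^4 to the remainder.
  leading term v^3: no divisor's leading term divides it; move 63/16v^3 to the remainder.
  leading term v^2: no divisor's leading term divides it; move -279/16v^2 to the remainder.
  leading term v: no divisor's leading term divides it; move -21/4v to the remainder.
  leading term 1: no divisor's leading term divides it; move 12 to the remainder.
  remainder 27/4v^4 + 63/16v^3 - 279/16v^2 - 21/4v + 12 ≠ 0; add k_4 = 27/4v^4 + 63/16v^3 - 279/16v^2 - 21/4v + 12 to the basis.

The other S-polynomials (S(h_2,k_3), S(h_1,k_4), S(h_2,k_4), S(k_3,k_4)) all reduce to 0 modulo the current basis, so we have a Gröbner basis.
Inter-reduce: drop elements whose leading term is divisible by another's, tail-reduce, and make monic.
Reduced Gröbner basis: {u - 9/4v^3 - 21/16v^2 + 45/16v + 3/4, v^4 + 7/12v^3 - 31/12v^2 - 7/9v + 16/9}.

The two bases agree; hence the ideals are identical.

Yes, the ideals are equal.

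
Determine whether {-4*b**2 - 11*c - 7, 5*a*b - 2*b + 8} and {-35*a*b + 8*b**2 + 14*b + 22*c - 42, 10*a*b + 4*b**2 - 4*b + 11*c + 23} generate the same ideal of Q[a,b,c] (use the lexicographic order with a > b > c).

For a fixed monomial order, each ideal has a unique reduced Gröbner basis; comparing bases decides equality.
Buchberger on the first generating set:
f_1 = -4*b**2 - 11*c - 7, LT = b**2.
f_2 = 5*a*b - 2*b + 8, LT = a*b.

S(f_1,f_2): lcm = a*b**2. S = 11/4*a*c + 7/4*a + 2/5*b**2 - 8/5*b.
  leading term a*c: no divisor's leading term divides it; move 11/4*a*c to the remainder.
  leading term a: no divisor's leading term divides it; move 7/4*a to the remainder.
  leading term b**2: subtract (-1/10)·f_1 from 2/5*b**2 - 8/5*b → -8/5*b - 11/10*c - 7/10
  leading term b: no divisor's leading term divides it; move -8/5*b to the remainder.
  leading term c: no divisor's leading term divides it; move -11/10*c to the remainder.
  leading term 1: no divisor's leading term divides it; move -7/10 to the remainder.
  remainder 11/4*a*c + 7/4*a - 8/5*b - 11/10*c - 7/10 ≠ 0; add g_3 = 11/4*a*c + 7/4*a - 8/5*b - 11/10*c - 7/10 to the basis.

The other S-polynomials (S(f_1,g_3), S(f_2,g_3)) all reduce to 0 modulo the current basis, so we have a Gröbner basis.
Inter-reduce: drop elements whose leading term is divisible by another's, tail-reduce, and make monic.
Reduced Gröbner basis: {a*b - 2/5*b + 8/5, a*c + 7/11*a - 32/55*b - 2/5*c - 14/55, b**2 + 11/4*c + 7/4}.

Buchberger on the second generating set:
h_1 = -35*a*b + 8*b**2 + 14*b + 22*c - 42, LT = a*b.
h_2 = 10*a*b + 4*b**2 - 4*b + 11*c + 23, LT = a*b.

S(h_1,h_2): lcm = a*b. S = -22/35*b**2 - 121/70*c - 11/10.
  leading term b**2: no divisor's leading term divides it; move -22/35*b**2 to the remainder.
  leading term c: no divisor's leading term divides it; move -121/70*c to the remainder.
  leading term 1: no divisor's leading term divides it; move -11/10 to the remainder.
  remainder -22/35*b**2 - 121/70*c - 11/10 ≠ 0; add k_3 = -22/35*b**2 - 121/70*c - 11/10 to the basis.

S(h_1,k_3): lcm = a*b**2. S = -11/4*a*c - 7/4*a - 8/35*b**3 - 2/5*b**2 - 22/35*b*c + 6/5*b.
  leading term a*c: no divisor's leading term divides it; move -11/4*a*c to the remainder.
  leading term a: no divisor's leading term divides it; move -7/4*a to the remainder.
  leading term b**3: subtract (4/11*b)·k_3 from -8/35*b**3 - 2/5*b**2 - 22/35*b*c + 6/5*b → -2/5*b**2 + 8/5*b
  leading term b**2: subtract (7/11)·k_3 from -2/5*b**2 + 8/5*b → 8/5*b + 11/10*c + 7/10
  leading term b: no divisor's leading term divides it; move 8/5*b to the remainder.
  leading term c: no divisor's leading term divides it; move 11/10*c to the remainder.
  leading term 1: no divisor's leading term divides it; move 7/10 to the remainder.
  remainder -11/4*a*c - 7/4*a + 8/5*b + 11/10*c + 7/10 ≠ 0; add k_4 = -11/4*a*c - 7/4*a + 8/5*b + 11/10*c + 7/10 to the basis.

The other S-polynomials (S(h_2,k_3), S(h_1,k_4), S(h_2,k_4), S(k_3,k_4)) all reduce to 0 modulo the current basis, so we have a Gröbner basis.
Inter-reduce: drop elements whose leading term is divisible by another's, tail-reduce, and make monic.
Reduced Gröbner basis: {a*b - 2/5*b + 8/5, a*c + 7/11*a - 32/55*b - 2/5*c - 14/55, b**2 + 11/4*c + 7/4}.

These coincide, so the ideals are equal.
The choice of monomial ordering does not affect the verdict — as long as both bases are computed under the same ordering, their equality decides ideal equality.

Yes, the ideals are equal.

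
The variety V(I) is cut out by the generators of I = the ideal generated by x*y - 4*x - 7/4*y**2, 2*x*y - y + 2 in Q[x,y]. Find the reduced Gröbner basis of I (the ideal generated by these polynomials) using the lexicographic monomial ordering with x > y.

G = {x + 7/16*y**2 - 1/8*y + 1/4, y**3 - 2/7*y**2 + 12/7*y - 16/7}

f_1 = x*y - 4*x - 7/4*y**2, LT = x*y.
f_2 = 2*x*y - y + 2, LT = x*y.

S(f_1,f_2): lcm = x*y. S = -4*x - 7/4*y**2 + 1/2*y - 1.
  leading term x: no divisor's leading term divides it; move -4*x to the remainder.
  leading term y**2: no divisor's leading term divides it; move -7/4*y**2 to the remainder.
  leading term y: no divisor's leading term divides it; move 1/2*y to the remainder.
  leading term 1: no divisor's leading term divides it; move -1 to the remainder.
  remainder -4*x - 7/4*y**2 + 1/2*y - 1 ≠ 0; add g_3 = -4*x - 7/4*y**2 + 1/2*y - 1 to the basis.

S(f_1,g_3): lcm = x*y. S = -4*x - 7/16*y**3 - 13/8*y**2 - 1/4*y.
  leading term x: subtract (1)·g_3 from -4*x - 7/16*y**3 - 13/8*y**2 - 1/4*y → -7/16*y**3 + 1/8*y**2 - 3/4*y + 1
  leading term y**3: no divisor's leading term divides it; move -7/16*y**3 to the remainder.
  leading term y**2: no divisor's leading term divides it; move 1/8*y**2 to the remainder.
  leading term y: no divisor's leading term divides it; move -3/4*y to the remainder.
  leading term 1: no divisor's leading term divides it; move 1 to the remainder.
  remainder -7/16*y**3 + 1/8*y**2 - 3/4*y + 1 ≠ 0; add g_4 = -7/16*y**3 + 1/8*y**2 - 3/4*y + 1 to the basis.

S(f_2,g_3): lcm = x*y. S = -7/16*y**3 + 1/8*y**2 - 3/4*y + 1.
  leading term y**3: subtract (1)·g_4 from -7/16*y**3 + 1/8*y**2 - 3/4*y + 1 → 0
  remainder 0.

S(f_1,g_4): lcm = x*y**3. S = -26/7*x*y**2 - 12/7*x*y + 16/7*x - 7/4*y**4.
  leading term x*y**2: subtract (-26/7*y)·f_1 from -26/7*x*y**2 - 12/7*x*y + 16/7*x - 7/4*y**4 → -116/7*x*y + 16/7*x - 7/4*y**4 - 13/2*y**3
  leading term x*y: subtract (-116/7)·f_1 from -116/7*x*y + 16/7*x - 7/4*y**4 - 13/2*y**3 → -64*x - 7/4*y**4 - 13/2*y**3 - 29*y**2
  leading term x: subtract (16)·g_3 from -64*x - 7/4*y**4 - 13/2*y**3 - 29*y**2 → -7/4*y**4 - 13/2*y**3 - y**2 - 8*y + 16
  leading term y**4: subtract (4*y)·g_4 from -7/4*y**4 - 13/2*y**3 - y**2 - 8*y + 16 → -7*y**3 + 2*y**2 - 12*y + 16
  leading term y**3: subtract (16)·g_4 from -7*y**3 + 2*y**2 - 12*y + 16 → 0
  remainder 0.

S(f_2,g_4): lcm = x*y**3. S = 2/7*x*y**2 - 12/7*x*y + 16/7*x - 1/2*y**3 + y**2.
  leading term x*y**2: subtract (2/7*y)·f_1 from 2/7*x*y**2 - 12/7*x*y + 16/7*x - 1/2*y**3 + y**2 → -4/7*x*y + 16/7*x + y**2
  leading term x*y: subtract (-4/7)·f_1 from -4/7*x*y + 16/7*x + y**2 → 0
  remainder 0.

S(g_3,g_4): leading monomials are coprime, so the S-polynomial reduces to 0 (Buchberger's first criterion).
Every S-polynomial of the final basis reduces to 0, so we have a Gröbner basis.
Inter-reduce: drop elements whose leading term is divisible by another's, tail-reduce, and make monic.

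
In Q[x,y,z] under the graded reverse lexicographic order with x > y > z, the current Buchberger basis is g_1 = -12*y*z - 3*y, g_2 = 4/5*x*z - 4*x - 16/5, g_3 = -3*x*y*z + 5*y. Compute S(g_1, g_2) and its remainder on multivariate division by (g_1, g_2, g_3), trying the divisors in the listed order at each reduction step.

lcm(LM(g_1), LM(g_2)) = x*y*z.
S = (lcm/LT(g_1))·g_1 − (lcm/LT(g_2))·g_2 = 21/4*x*y + 4*y.
Reduce S modulo (g_1, g_2, g_3) in that order:
  leading term x*y: no divisor's leading term divides it; move 21/4*x*y to the remainder.
  leading term y: no divisor's leading term divides it; move 4*y to the remainder.
The remainder 21/4*x*y + 4*y is nonzero, so it would be added as the next basis element.
This is the inner loop of Buchberger's algorithm — each nonzero remainder becomes a new basis element.

S(g_1, g_2) = 21/4*x*y + 4*y; remainder on division = 21/4*x*y + 4*y.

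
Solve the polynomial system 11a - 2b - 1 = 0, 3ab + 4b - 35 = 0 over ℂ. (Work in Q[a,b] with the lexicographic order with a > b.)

{(-74/33, -77/6), (1, 5)}

Compute a lex Gröbner basis by Buchberger's algorithm.
f_1 = 11a - 2b - 1, LT = a.
f_2 = 3ab + 4b - 35, LT = ab.

S(f_1,f_2): lcm = ab. S = -\tfrac{2}{11}b^{2} - \tfrac{47}{33}b + \tfrac{35}{3}.
  leading term b^{2}: no divisor's leading term divides it; move -\tfrac{2}{11}b^{2} to the remainder.
  leading term b: no divisor's leading term divides it; move -\tfrac{47}{33}b to the remainder.
  leading term 1: no divisor's leading term divides it; move \tfrac{35}{3} to the remainder.
  remainder -\tfrac{2}{11}b^{2} - \tfrac{47}{33}b + \tfrac{35}{3} ≠ 0; add h_3 = -\tfrac{2}{11}b^{2} - \tfrac{47}{33}b + \tfrac{35}{3} to the basis.

The other S-polynomials (S(f_1,h_3), S(f_2,h_3)) all reduce to 0 modulo the current basis, so we have a Gröbner basis.
Inter-reduce: drop elements whose leading term is divisible by another's, tail-reduce, and make monic.
Reduced Gröbner basis: {a - \tfrac{2}{11}b - \tfrac{1}{11}, b^{2} + \tfrac{47}{6}b - \tfrac{385}{6}}.

From the last basis element, b^{2} + \tfrac{47}{6}b - \tfrac{385}{6} = 0, so b takes values in {-77/6, 5}. Each choice, substituted upward through the basis, yields the corresponding point(s) of the solution set.
  b = -77/6: the earlier basis element becomes a + \tfrac{74}{33} = 0, giving a = -74/33 — point (-74/33, -77/6).
  b = 5: the earlier basis element becomes a - 1 = 0, giving a = 1 — point (1, 5).
Substituting each solution back into the original system confirms all equations vanish.
This is the nonlinear analogue of row-reducing a linear system.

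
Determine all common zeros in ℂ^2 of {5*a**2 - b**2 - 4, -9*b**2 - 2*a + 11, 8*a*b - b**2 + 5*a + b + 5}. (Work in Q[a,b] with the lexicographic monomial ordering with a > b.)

Compute a lex Gröbner basis by Buchberger's algorithm.
f_1 = 5*a**2 - b**2 - 4, LT = a**2.
f_2 = -2*a - 9*b**2 + 11, LT = a.
f_3 = 8*a*b + 5*a - b**2 + b + 5, LT = a*b.

S(f_1,f_2): lcm = a**2. S = -9/2*a*b**2 + 11/2*a - 1/5*b**2 - 4/5.
  leading term a*b**2: subtract (9/4*b**2)·f_2 from -9/2*a*b**2 + 11/2*a - 1/5*b**2 - 4/5 → 11/2*a + 81/4*b**4 - 499/20*b**2 - 4/5
  leading term a: subtract (-11/4)·f_2 from 11/2*a + 81/4*b**4 - 499/20*b**2 - 4/5 → 81/4*b**4 - 497/10*b**2 + 589/20
  leading term b**4: no divisor's leading term divides it; move 81/4*b**4 to the remainder.
  leading term b**2: no divisor's leading term divides it; move -497/10*b**2 to the remainder.
  leading term 1: no divisor's leading term divides it; move 589/20 to the remainder.
  remainder 81/4*b**4 - 497/10*b**2 + 589/20 ≠ 0; add h_4 = 81/4*b**4 - 497/10*b**2 + 589/20 to the basis.

S(f_1,f_3): lcm = a**2*b. S = -5/8*a**2 + 1/8*a*b**2 - 1/8*a*b - 5/8*a - 1/5*b**3 - 4/5*b.
  leading term a**2: subtract (-1/8)·f_1 from -5/8*a**2 + 1/8*a*b**2 - 1/8*a*b - 5/8*a - 1/5*b**3 - 4/5*b → 1/8*a*b**2 - 1/8*a*b - 5/8*a - 1/5*b**3 - 1/8*b**2 - 4/5*b - 1/2
  leading term a*b**2: subtract (-1/16*b**2)·f_2 from 1/8*a*b**2 - 1/8*a*b - 5/8*a - 1/5*b**3 - 1/8*b**2 - 4/5*b - 1/2 → -1/8*a*b - 5/8*a - 9/16*b**4 - 1/5*b**3 + 9/16*b**2 - 4/5*b - 1/2
  leading term a*b: subtract (1/16*b)·f_2 from -1/8*a*b - 5/8*a - 9/16*b**4 - 1/5*b**3 + 9/16*b**2 - 4/5*b - 1/2 → -5/8*a - 9/16*b**4 + 29/80*b**3 + 9/16*b**2 - 119/80*b - 1/2
  leading term a: subtract (5/16)·f_2 from -5/8*a - 9/16*b**4 + 29/80*b**3 + 9/16*b**2 - 119/80*b - 1/2 → -9/16*b**4 + 29/80*b**3 + 27/8*b**2 - 119/80*b - 63/16
  leading term b**4: subtract (-1/36)·h_4 from -9/16*b**4 + 29/80*b**3 + 27/8*b**2 - 119/80*b - 63/16 → 29/80*b**3 + 359/180*b**2 - 119/80*b - 1123/360
  leading term b**3: no divisor's leading term divides it; move 29/80*b**3 to the remainder.
  leading term b**2: no divisor's leading term divides it; move 359/180*b**2 to the remainder.
  leading term b: no divisor's leading term divides it; move -119/80*b to the remainder.
  leading term 1: no divisor's leading term divides it; move -1123/360 to the remainder.
  remainder 29/80*b**3 + 359/180*b**2 - 119/80*b - 1123/360 ≠ 0; add h_5 = 29/80*b**3 + 359/180*b**2 - 119/80*b - 1123/360 to the basis.

S(f_2,f_3): lcm = a*b. S = -5/8*a + 9/2*b**3 + 1/8*b**2 - 45/8*b - 5/8.
  leading term a: subtract (5/16)·f_2 from -5/8*a + 9/2*b**3 + 1/8*b**2 - 45/8*b - 5/8 → 9/2*b**3 + 47/16*b**2 - 45/8*b - 65/16
  leading term b**3: subtract (360/29)·h_5 from 9/2*b**3 + 47/16*b**2 - 45/8*b - 65/16 → -10125/464*b**2 + 2979/232*b + 16083/464
  leading term b**2: no divisor's leading term divides it; move -10125/464*b**2 to the remainder.
  leading term b: no divisor's leading term divides it; move 2979/232*b to the remainder.
  leading term 1: no divisor's leading term divides it; move 16083/464 to the remainder.
  remainder -10125/464*b**2 + 2979/232*b + 16083/464 ≠ 0; add h_6 = -10125/464*b**2 + 2979/232*b + 16083/464 to the basis.

S(f_3,h_4): lcm = a*b**4. S = 5/8*a*b**3 + 994/405*a*b**2 - 589/405*a - 1/8*b**5 + 1/8*b**4 + 5/8*b**3.
  leading term a*b**3: subtract (-5/16*b**3)·f_2 from 5/8*a*b**3 + 994/405*a*b**2 - 589/405*a - 1/8*b**5 + 1/8*b**4 + 5/8*b**3 → 994/405*a*b**2 - 589/405*a - 47/16*b**5 + 1/8*b**4 + 65/16*b**3
  leading term a*b**2: subtract (-497/405*b**2)·f_2 from 994/405*a*b**2 - 589/405*a - 47/16*b**5 + 1/8*b**4 + 65/16*b**3 → -589/405*a - 47/16*b**5 - 3931/360*b**4 + 65/16*b**3 + 5467/405*b**2
  leading term a: subtract (589/810)·f_2 from -589/405*a - 47/16*b**5 - 3931/360*b**4 + 65/16*b**3 + 5467/405*b**2 → -47/16*b**5 - 3931/360*b**4 + 65/16*b**3 + 3247/162*b**2 - 6479/810
  leading term b**5: subtract (-47/324*b)·h_4 from -47/16*b**5 - 3931/360*b**4 + 65/16*b**3 + 3247/162*b**2 - 6479/810 → -3931/360*b**4 - 20393/6480*b**3 + 3247/162*b**2 + 27683/6480*b - 6479/810
  leading term b**4: subtract (-3931/7290)·h_4 from -3931/360*b**4 - 20393/6480*b**3 + 3247/162*b**2 + 27683/6480*b - 6479/810 → -20393/6480*b**3 - 492557/72900*b**2 + 27683/6480*b + 1149139/145800
  leading term b**3: subtract (-20393/2349)·h_5 from -20393/6480*b**3 - 492557/72900*b**2 + 27683/6480*b + 1149139/145800 → 11160641/1057050*b**2 - 4511/522*b - 10147708/528525
  leading term b**2: subtract (-89285128/184528125)·h_6 from 11160641/1057050*b**2 - 4511/522*b - 10147708/528525 → -99595777/41006250*b - 99595777/41006250
  leading term b: no divisor's leading term divides it; move -99595777/41006250*b to the remainder.
  leading term 1: no divisor's leading term divides it; move -99595777/41006250 to the remainder.
  remainder -99595777/41006250*b - 99595777/41006250 ≠ 0; add h_7 = -99595777/41006250*b - 99595777/41006250 to the basis.

The other S-polynomials (S(f_1,h_4), S(f_2,h_4), S(f_1,h_5), S(f_2,h_5), S(f_3,h_5), S(h_4,h_5), S(f_1,h_6), S(f_2,h_6), S(f_3,h_6), S(h_4,h_6), S(h_5,h_6), S(f_1,h_7), S(f_2,h_7), S(f_3,h_7), S(h_4,h_7), S(h_5,h_7), S(h_6,h_7)) all reduce to 0 modulo the current basis, so we have a Gröbner basis.
Inter-reduce: drop elements whose leading term is divisible by another's, tail-reduce, and make monic.
Reduced Gröbner basis: {a - 1, b + 1}.

Since the basis is lex-ordered, b + 1 is univariate in b. Its roots are {-1}. Back-substituting each root into the other basis elements fixes the other coordinates.
  b = -1: the earlier basis element becomes a - 1 = 0, giving a = 1 — point (1, -1).

{(1, -1)}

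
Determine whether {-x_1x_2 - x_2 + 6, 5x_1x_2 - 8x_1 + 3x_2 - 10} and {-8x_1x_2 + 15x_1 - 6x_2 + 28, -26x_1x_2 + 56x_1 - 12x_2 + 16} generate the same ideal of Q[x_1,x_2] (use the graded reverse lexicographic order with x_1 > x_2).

For a fixed monomial order, each ideal has a unique reduced Gröbner basis; comparing bases decides equality.
Buchberger on the first generating set:
f_1 = -x_1x_2 - x_2 + 6, LT = x_1x_2.
f_2 = 5x_1x_2 - 8x_1 + 3x_2 - 10, LT = x_1x_2.

S(f_1,f_2): lcm = x_1x_2. S = 8/5x_1 + 2/5x_2 - 4.
  reduce S modulo (f_1, f_2):
  remainder 8/5x_1 + 2/5x_2 - 4 ≠ 0; add g_3 = 8/5x_1 + 2/5x_2 - 4 to the basis.

S(f_1,g_3): lcm = x_1x_2. S = -1/4x_2^2 + 7/2x_2 - 6.
  reduce S modulo (f_1, f_2, g_3):
  remainder -1/4x_2^2 + 7/2x_2 - 6 ≠ 0; add g_4 = -1/4x_2^2 + 7/2x_2 - 6 to the basis.

The other S-polynomials (S(f_2,g_3), S(f_1,g_4), S(f_2,g_4), S(g_3,g_4)) all reduce to 0 modulo the current basis, so we have a Gröbner basis.
Inter-reduce: drop elements whose leading term is divisible by another's, tail-reduce, and make monic.
Reduced Gröbner basis: {x_2^2 - 14x_2 + 24, x_1 + 1/4x_2 - 5/2}.

Buchberger on the second generating set:
h_1 = -8x_1x_2 + 15x_1 - 6x_2 + 28, LT = x_1x_2.
h_2 = -26x_1x_2 + 56x_1 - 12x_2 + 16, LT = x_1x_2.

S(h_1,h_2): lcm = x_1x_2. S = 29/104x_1 + 15/52x_2 - 75/26.
  reduce S modulo (h_1, h_2):
  remainder 29/104x_1 + 15/52x_2 - 75/26 ≠ 0; add k_3 = 29/104x_1 + 15/52x_2 - 75/26 to the basis.

S(h_1,k_3): lcm = x_1x_2. S = -30/29x_2^2 - 15/8x_1 + 1287/116x_2 - 7/2.
  reduce S modulo (h_1, h_2, k_3):
  remainder -30/29x_2^2 + 378/29x_2 - 664/29 ≠ 0; add k_4 = -30/29x_2^2 + 378/29x_2 - 664/29 to the basis.

The other S-polynomials (S(h_2,k_3), S(h_1,k_4), S(h_2,k_4), S(k_3,k_4)) all reduce to 0 modulo the current basis, so we have a Gröbner basis.
Inter-reduce: drop elements whose leading term is divisible by another's, tail-reduce, and make monic.
Reduced Gröbner basis: {x_2^2 - 63/5x_2 + 332/15, x_1 + 30/29x_2 - 300/29}.

The bases are distinct; the ideals are different.

No, the ideals differ.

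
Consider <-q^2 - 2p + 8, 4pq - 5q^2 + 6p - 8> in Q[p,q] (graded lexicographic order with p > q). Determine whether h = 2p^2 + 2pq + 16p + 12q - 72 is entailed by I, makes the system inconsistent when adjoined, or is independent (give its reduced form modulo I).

First compute the reduced Gröbner basis of I by Buchberger's algorithm.
f_1 = -q^2 - 2p + 8, LT = q^2.
f_2 = 4pq - 5q^2 + 6p - 8, LT = pq.

S(f_1,f_2): lcm = pq^2. S = 5/4q^3 + 2p^2 - 3/2pq - 8p + 2q.
  reduce S modulo (f_1, f_2):
  remainder 2p^2 + 8p + 12q - 48 ≠ 0; add k_3 = 2p^2 + 8p + 12q - 48 to the basis.

The other S-polynomials (S(f_1,k_3), S(f_2,k_3)) all reduce to 0 modulo the current basis, so we have a Gröbner basis.
Inter-reduce: drop elements whose leading term is divisible by another's, tail-reduce, and make monic.
Reduced Gröbner basis: {p^2 + 4p + 6q - 24, pq + 4p - 12, q^2 + 2p - 8}.
Label its elements g_1 = p^2 + 4p + 6q - 24, g_2 = pq + 4p - 12, g_3 = q^2 + 2p - 8.

Reduce h = 2p^2 + 2pq + 16p + 12q - 72 modulo G:
  leading term p^2: subtract (2)·g_1 from 2p^2 + 2pq + 16p + 12q - 72 → 2pq + 8p - 24
  leading term pq: subtract (2)·g_2 from 2pq + 8p - 24 → 0
  normal form = 0.
Since the normal form is 0, h ∈ I.

The remainder on division by a Gröbner basis is unique — it is the normal form.

2p^2 + 2pq + 16p + 12q - 72 lies in I (it reduces to 0).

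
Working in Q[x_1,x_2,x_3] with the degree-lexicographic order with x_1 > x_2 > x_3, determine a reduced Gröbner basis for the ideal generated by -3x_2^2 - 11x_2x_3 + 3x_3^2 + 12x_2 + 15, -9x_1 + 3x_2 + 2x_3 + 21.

f_1 = -3x_2^2 - 11x_2x_3 + 3x_3^2 + 12x_2 + 15, LT = x_2^2.
f_2 = -9x_1 + 3x_2 + 2x_3 + 21, LT = x_1.

The S-polynomials (S(f_1,f_2)) all reduce to 0 modulo the current basis, so we have a Gröbner basis.

G = {x_2^2 + 11/3x_2x_3 - x_3^2 - 4x_2 - 5, x_1 - 1/3x_2 - 2/9x_3 - 7/3}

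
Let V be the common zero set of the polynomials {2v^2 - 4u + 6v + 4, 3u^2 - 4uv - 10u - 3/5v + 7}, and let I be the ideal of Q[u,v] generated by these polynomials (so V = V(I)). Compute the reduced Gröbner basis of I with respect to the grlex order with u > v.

G = {u^2 - 4/3uv - 10/3u - 1/5v + 7/3, v^2 - 2u + 3v + 2}

f_1 = 2v^2 - 4u + 6v + 4, LT = v^2.
f_2 = 3u^2 - 4uv - 10u - 3/5v + 7, LT = u^2.

The S-polynomials (S(f_1,f_2)) all reduce to 0 modulo the current basis, so we have a Gröbner basis.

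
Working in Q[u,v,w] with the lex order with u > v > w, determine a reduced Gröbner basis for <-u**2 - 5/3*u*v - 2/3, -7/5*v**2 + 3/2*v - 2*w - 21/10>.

G = {u**2 + 5/3*u*v + 2/3, v**2 - 15/14*v + 10/7*w + 3/2}

This is the nonlinear analogue of row-reducing a linear system.

f_1 = -u**2 - 5/3*u*v - 2/3, LT = u**2.
f_2 = -7/5*v**2 + 3/2*v - 2*w - 21/10, LT = v**2.

S(f_1,f_2): leading monomials are coprime, so the S-polynomial reduces to 0 (Buchberger's first criterion).
Every S-polynomial of the final basis reduces to 0, so we have a Gröbner basis.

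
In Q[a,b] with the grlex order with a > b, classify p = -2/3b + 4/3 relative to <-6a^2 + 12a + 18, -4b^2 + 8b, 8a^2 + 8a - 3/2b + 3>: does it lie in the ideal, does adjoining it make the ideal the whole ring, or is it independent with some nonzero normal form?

First compute the reduced Gröbner basis of I by Buchberger's algorithm.
f_1 = -6a^2 + 12a + 18, LT = a^2.
f_2 = -4b^2 + 8b, LT = b^2.
f_3 = 8a^2 + 8a - 3/2b + 3, LT = a^2.

S(f_1,f_2): leading monomials are coprime, so the S-polynomial reduces to 0 (Buchberger's first criterion).
S(f_1,f_3): lcm = a^2. S = -3a + 3/16b - 27/8.
  leading term a: no divisor's leading term divides it; move -3a to the remainder.
  leading term b: no divisor's leading term divides it; move 3/16b to the remainder.
  leading term 1: no divisor's leading term divides it; move -27/8 to the remainder.
  remainder -3a + 3/16b - 27/8 ≠ 0; add h_4 = -3a + 3/16b - 27/8 to the basis.

S(f_2,f_3): leading monomials are coprime, so the S-polynomial reduces to 0 (Buchberger's first criterion).
S(f_1,h_4): lcm = a^2. S = 1/16ab - 25/8a - 3.
  leading term ab: subtract (-1/48b)·h_4 from 1/16ab - 25/8a - 3 → 1/256b^2 - 25/8a - 9/128b - 3
  leading term b^2: subtract (-1/1024)·f_2 from 1/256b^2 - 25/8a - 9/128b - 3 → -25/8a - 1/16b - 3
  leading term a: subtract (25/24)·h_4 from -25/8a - 1/16b - 3 → -33/128b + 33/64
  leading term b: no divisor's leading term divides it; move -33/128b to the remainder.
  leading term 1: no divisor's leading term divides it; move 33/64 to the remainder.
  remainder -33/128b + 33/64 ≠ 0; add h_5 = -33/128b + 33/64 to the basis.

S(f_2,h_4): leading monomials are coprime, so the S-polynomial reduces to 0 (Buchberger's first criterion).
S(f_3,h_4): lcm = a^2. S = 1/16ab - 1/8a - 3/16b + 3/8.
  leading term ab: subtract (-1/48b)·h_4 from 1/16ab - 1/8a - 3/16b + 3/8 → 1/256b^2 - 1/8a - 33/128b + 3/8
  leading term b^2: subtract (-1/1024)·f_2 from 1/256b^2 - 1/8a - 33/128b + 3/8 → -1/8a - 1/4b + 3/8
  leading term a: subtract (1/24)·h_4 from -1/8a - 1/4b + 3/8 → -33/128b + 33/64
  leading term b: subtract (1)·h_5 from -33/128b + 33/64 → 0
  remainder 0.

S(f_1,h_5): leading monomials are coprime, so the S-polynomial reduces to 0 (Buchberger's first criterion).
S(f_2,h_5): lcm = b^2. S = 0.
  remainder 0.

S(f_3,h_5): leading monomials are coprime, so the S-polynomial reduces to 0 (Buchberger's first criterion).
S(h_4,h_5): leading monomials are coprime, so the S-polynomial reduces to 0 (Buchberger's first criterion).
Every S-polynomial of the final basis reduces to 0, so we have a Gröbner basis.
Inter-reduce: drop elements whose leading term is divisible by another's, tail-reduce, and make monic.
Reduced Gröbner basis: {a + 1, b - 2}.
Label its elements g_1 = a + 1, g_2 = b - 2.

Reduce p = -2/3b + 4/3 modulo G:
  leading term b: subtract (-2/3)·g_2 from -2/3b + 4/3 → 0
  normal form = 0.
Since the normal form is 0, p ∈ I.

-2/3b + 4/3 lies in I (it reduces to 0).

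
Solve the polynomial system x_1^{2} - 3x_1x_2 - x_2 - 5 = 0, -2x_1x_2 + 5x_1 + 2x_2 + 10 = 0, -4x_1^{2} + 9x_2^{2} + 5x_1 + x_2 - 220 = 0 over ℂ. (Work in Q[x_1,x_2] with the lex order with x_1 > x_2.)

{(0, -5)}

Compute a lex Gröbner basis by Buchberger's algorithm.
f_1 = x_1^{2} - 3x_1x_2 - x_2 - 5, LT = x_1^{2}.
f_2 = -2x_1x_2 + 5x_1 + 2x_2 + 10, LT = x_1x_2.
f_3 = -4x_1^{2} + 5x_1 + 9x_2^{2} + x_2 - 220, LT = x_1^{2}.

S(f_1,f_2): lcm = x_1^{2}x_2. S = \tfrac{5}{2}x_1^{2} - 3x_1x_2^{2} + x_1x_2 + 5x_1 - x_2^{2} - 5x_2.
  leading term x_1^{2}: subtract (\tfrac{5}{2})·f_1 from \tfrac{5}{2}x_1^{2} - 3x_1x_2^{2} + x_1x_2 + 5x_1 - x_2^{2} - 5x_2 → -3x_1x_2^{2} + \tfrac{17}{2}x_1x_2 + 5x_1 - x_2^{2} - \tfrac{5}{2}x_2 + \tfrac{25}{2}
  leading term x_1x_2^{2}: subtract (\tfrac{3}{2}x_2)·f_2 from -3x_1x_2^{2} + \tfrac{17}{2}x_1x_2 + 5x_1 - x_2^{2} - \tfrac{5}{2}x_2 + \tfrac{25}{2} → x_1x_2 + 5x_1 - 4x_2^{2} - \tfrac{35}{2}x_2 + \tfrac{25}{2}
  leading term x_1x_2: subtract (-\tfrac{1}{2})·f_2 from x_1x_2 + 5x_1 - 4x_2^{2} - \tfrac{35}{2}x_2 + \tfrac{25}{2} → \tfrac{15}{2}x_1 - 4x_2^{2} - \tfrac{33}{2}x_2 + \tfrac{35}{2}
  leading term x_1: no divisor's leading term divides it; move \tfrac{15}{2}x_1 to the remainder.
  leading term x_2^{2}: no divisor's leading term divides it; move -4x_2^{2} to the remainder.
  leading term x_2: no divisor's leading term divides it; move -\tfrac{33}{2}x_2 to the remainder.
  leading term 1: no divisor's leading term divides it; move \tfrac{35}{2} to the remainder.
  remainder \tfrac{15}{2}x_1 - 4x_2^{2} - \tfrac{33}{2}x_2 + \tfrac{35}{2} ≠ 0; add h_4 = \tfrac{15}{2}x_1 - 4x_2^{2} - \tfrac{33}{2}x_2 + \tfrac{35}{2} to the basis.

S(f_1,f_3): lcm = x_1^{2}. S = -3x_1x_2 + \tfrac{5}{4}x_1 + \tfrac{9}{4}x_2^{2} - \tfrac{3}{4}x_2 - 60.
  leading term x_1x_2: subtract (\tfrac{3}{2})·f_2 from -3x_1x_2 + \tfrac{5}{4}x_1 + \tfrac{9}{4}x_2^{2} - \tfrac{3}{4}x_2 - 60 → -\tfrac{25}{4}x_1 + \tfrac{9}{4}x_2^{2} - \tfrac{15}{4}x_2 - 75
  leading term x_1: subtract (-\tfrac{5}{6})·h_4 from -\tfrac{25}{4}x_1 + \tfrac{9}{4}x_2^{2} - \tfrac{15}{4}x_2 - 75 → -\tfrac{13}{12}x_2^{2} - \tfrac{35}{2}x_2 - \tfrac{725}{12}
  leading term x_2^{2}: no divisor's leading term divides it; move -\tfrac{13}{12}x_2^{2} to the remainder.
  leading term x_2: no divisor's leading term divides it; move -\tfrac{35}{2}x_2 to the remainder.
  leading term 1: no divisor's leading term divides it; move -\tfrac{725}{12} to the remainder.
  remainder -\tfrac{13}{12}x_2^{2} - \tfrac{35}{2}x_2 - \tfrac{725}{12} ≠ 0; add h_5 = -\tfrac{13}{12}x_2^{2} - \tfrac{35}{2}x_2 - \tfrac{725}{12} to the basis.

S(f_2,f_3): lcm = x_1^{2}x_2. S = -\tfrac{5}{2}x_1^{2} + \tfrac{1}{4}x_1x_2 - 5x_1 + \tfrac{9}{4}x_2^{3} + \tfrac{1}{4}x_2^{2} - 55x_2.
  leading term x_1^{2}: subtract (-\tfrac{5}{2})·f_1 from -\tfrac{5}{2}x_1^{2} + \tfrac{1}{4}x_1x_2 - 5x_1 + \tfrac{9}{4}x_2^{3} + \tfrac{1}{4}x_2^{2} - 55x_2 → -\tfrac{29}{4}x_1x_2 - 5x_1 + \tfrac{9}{4}x_2^{3} + \tfrac{1}{4}x_2^{2} - \tfrac{115}{2}x_2 - \tfrac{25}{2}
  leading term x_1x_2: subtract (\tfrac{29}{8})·f_2 from -\tfrac{29}{4}x_1x_2 - 5x_1 + \tfrac{9}{4}x_2^{3} + \tfrac{1}{4}x_2^{2} - \tfrac{115}{2}x_2 - \tfrac{25}{2} → -\tfrac{185}{8}x_1 + \tfrac{9}{4}x_2^{3} + \tfrac{1}{4}x_2^{2} - \tfrac{259}{4}x_2 - \tfrac{195}{4}
  leading term x_1: subtract (-\tfrac{37}{12})·h_4 from -\tfrac{185}{8}x_1 + \tfrac{9}{4}x_2^{3} + \tfrac{1}{4}x_2^{2} - \tfrac{259}{4}x_2 - \tfrac{195}{4} → \tfrac{9}{4}x_2^{3} - \tfrac{145}{12}x_2^{2} - \tfrac{925}{8}x_2 + \tfrac{125}{24}
  leading term x_2^{3}: subtract (-\tfrac{27}{13}x_2)·h_5 from \tfrac{9}{4}x_2^{3} - \tfrac{145}{12}x_2^{2} - \tfrac{925}{8}x_2 + \tfrac{125}{24} → -\tfrac{7555}{156}x_2^{2} - \tfrac{25075}{104}x_2 + \tfrac{125}{24}
  leading term x_2^{2}: subtract (\tfrac{7555}{169})·h_5 from -\tfrac{7555}{156}x_2^{2} - \tfrac{25075}{104}x_2 + \tfrac{125}{24} → \tfrac{731725}{1352}x_2 + \tfrac{3658625}{1352}
  leading term x_2: no divisor's leading term divides it; move \tfrac{731725}{1352}x_2 to the remainder.
  leading term 1: no divisor's leading term divides it; move \tfrac{3658625}{1352} to the remainder.
  remainder \tfrac{731725}{1352}x_2 + \tfrac{3658625}{1352} ≠ 0; add h_6 = \tfrac{731725}{1352}x_2 + \tfrac{3658625}{1352} to the basis.

The other S-polynomials (S(f_1,h_4), S(f_2,h_4), S(f_3,h_4), S(f_1,h_5), S(f_2,h_5), S(f_3,h_5), S(h_4,h_5), S(f_1,h_6), S(f_2,h_6), S(f_3,h_6), S(h_4,h_6), S(h_5,h_6)) all reduce to 0 modulo the current basis, so we have a Gröbner basis.
Inter-reduce: drop elements whose leading term is divisible by another's, tail-reduce, and make monic.
Reduced Gröbner basis: {x_1, x_2 + 5}.

The lex basis is triangular: the last element involves only x_2. Solving x_2 + 5 = 0 gives x_2 ∈ {-5}; substituting each value into the earlier elements determines the remaining variables.
  x_2 = -5: the earlier basis element becomes x_1 = 0, giving x_1 = 0 — point (0, -5).
Check: every point annihilates each of the original generators.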